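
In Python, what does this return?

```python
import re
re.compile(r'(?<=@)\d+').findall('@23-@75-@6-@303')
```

['23', '75', '6', '303']

The lookaround is zero-width — it requires the adjacent text to match without consuming it, so the asserted text isn't part of the match.
Scanning left to right: at [1:3] → '23'; at [5:7] → '75'; at [9:10] → '6'; at [12:15] → '303'.
Since nothing is captured, `findall` lists the 4 matched substrings directly.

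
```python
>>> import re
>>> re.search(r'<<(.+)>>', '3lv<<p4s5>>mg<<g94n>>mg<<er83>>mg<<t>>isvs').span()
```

`re.search` scans for the first position where the pattern succeeds.
The match spans [3:38] → '<<p4s5>>mg<<g94n>>mg<<er83>>mg<<t>>'.
Captured: group 1 = 'p4s5>>mg<<g94n>>mg<<er83>>mg<<t'.

(3, 38)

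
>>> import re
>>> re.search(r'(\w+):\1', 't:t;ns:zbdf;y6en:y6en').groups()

The match spans [0:3] → 't:t'.
Captured: group 1 = 't'.

('t',)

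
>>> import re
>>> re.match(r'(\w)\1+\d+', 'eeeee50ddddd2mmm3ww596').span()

`\1` has to match the exact text group 1 already captured.
`re.match` won't scan ahead — the pattern has to work from the very first character.
The match spans [0:7] → 'eeeee50'.
Captured: group 1 = 'e'.

(0, 7)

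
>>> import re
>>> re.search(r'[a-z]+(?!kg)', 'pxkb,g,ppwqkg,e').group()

'pxkb'

Because the assertion is negative and zero-width, positions next to the forbidden text are skipped.
`search` walks the string left to right and returns the first match it finds.
The match spans [0:4] → 'pxkb'.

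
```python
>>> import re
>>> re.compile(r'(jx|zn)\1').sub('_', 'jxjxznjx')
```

'_znjx'

After group 1 captures some text, `\1` only succeeds where that same text appears again.
Matches: at [0:4] → 'jxjx'.
`sub` substitutes '_' at each match site.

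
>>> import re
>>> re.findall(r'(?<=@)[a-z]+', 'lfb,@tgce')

['tgce']

Because the assertion is zero-width, the text it checks is not consumed and won't appear in the result.
No capturing groups, so `findall` returns the 1 full match string.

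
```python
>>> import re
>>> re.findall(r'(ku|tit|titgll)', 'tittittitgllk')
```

Alternation isn't longest-match — the leftmost alternative that fits at this position is chosen.
Because there's exactly one group, `findall` drops the full match and keeps group 1 from each hit.

['tit', 'tit', 'tit']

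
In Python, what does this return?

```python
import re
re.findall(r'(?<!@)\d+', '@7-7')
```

['7']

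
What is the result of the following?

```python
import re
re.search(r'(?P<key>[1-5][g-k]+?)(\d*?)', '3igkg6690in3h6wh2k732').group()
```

'3i'

Pattern: a character in [1-5], then one or more of a character in [g-k] (lazy) (captured as 'key'); then zero or more of a digit (lazy) (captured).
A `+?`/`*?`/`{m,n}?` starts at its minimum and grows only as far as needed for what follows to match.
`re.search` tries every starting position until one works.
The match spans [0:2] → '3i'.
Captured: group 1 = '3i', group 2 = ''.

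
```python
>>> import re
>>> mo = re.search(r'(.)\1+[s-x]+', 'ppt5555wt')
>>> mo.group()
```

'ppt'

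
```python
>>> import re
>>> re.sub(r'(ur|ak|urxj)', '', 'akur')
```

Matches: at [0:2] → 'ak'; at [2:4] → 'ur'.
Each match is replaced by ''.

''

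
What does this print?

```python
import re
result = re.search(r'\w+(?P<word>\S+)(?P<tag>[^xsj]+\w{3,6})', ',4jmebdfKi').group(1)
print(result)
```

This matches one or more of a word character; then one or more of a non-whitespace character (captured as 'word'); then one or more of any character except [xsj], then 3 to 6 of a word character (captured as 'tag').
`re.search` scans for the first position where the pattern succeeds.
The match spans [1:10] → '4jmebdfKi'.
Captured: group 1 = 'b', group 2 = 'dfKi'.

b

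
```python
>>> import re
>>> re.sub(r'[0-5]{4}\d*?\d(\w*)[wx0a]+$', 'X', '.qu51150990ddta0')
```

'.quX'

Every occurrence is swapped for 'X'.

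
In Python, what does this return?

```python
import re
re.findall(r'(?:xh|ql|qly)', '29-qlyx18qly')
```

`|` is ordered: at each position the engine commits to the first alternative that works.
No capturing groups, so `findall` returns the 2 full match strings.

['ql', 'ql']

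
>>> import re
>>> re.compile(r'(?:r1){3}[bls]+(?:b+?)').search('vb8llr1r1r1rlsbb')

None

This matches the literal 'r1' repeated 3 times, then one or more of one of [bls]; then one or more of a literal 'b' (lazy) (non-capturing group).
`re.search` scans for the first position where the pattern succeeds.
Here the pattern never matches, so the call returns None.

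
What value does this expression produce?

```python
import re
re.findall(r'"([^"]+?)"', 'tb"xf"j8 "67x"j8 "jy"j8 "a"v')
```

['xf', '67x', 'jy', 'a']

Scanning left to right: at [2:6] match '"xf"', group 1 = 'xf'; at [9:14] match '"67x"', group 1 = '67x'; at [17:21] match '"jy"', group 1 = 'jy'; at [24:27] match '"a"', group 1 = 'a'.
`findall` collects group 1 from each match (4 total).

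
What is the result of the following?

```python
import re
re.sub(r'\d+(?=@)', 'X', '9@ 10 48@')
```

Because the assertion is zero-width, the text it checks is not consumed and won't appear in the result.
Each match is replaced by 'X'.

'X@ 10 X@'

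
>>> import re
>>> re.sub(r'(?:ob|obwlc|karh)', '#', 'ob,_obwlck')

'#,_#wlck'

Alternation tries branches left to right and keeps the first one that lets the overall match succeed at that position.
Every occurrence is swapped for '#'.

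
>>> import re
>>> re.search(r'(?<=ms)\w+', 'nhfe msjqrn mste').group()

'jqrn'

Lookahead/lookbehind check context without consuming it, so the matched span excludes the asserted characters.
`search` walks the string left to right and returns the first match it finds.
The match spans [7:11] → 'jqrn'.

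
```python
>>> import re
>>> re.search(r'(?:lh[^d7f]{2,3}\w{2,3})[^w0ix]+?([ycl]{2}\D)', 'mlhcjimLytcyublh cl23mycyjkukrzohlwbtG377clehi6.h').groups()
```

('cyu',)

The pattern matches the literal 'lh', then 2 to 3 of any character except [d7f], then 2 to 3 of a word character (non-capturing group); then one or more of any character except [w0ix] (lazy); then exactly 2 of one of [ycl], then a non-digit (captured).
Unlike `match`, `search` isn't anchored — it looks for the pattern anywhere in the string.
The match spans [1:13] → 'lhcjimLytcyu'.
Captured: group 1 = 'cyu'.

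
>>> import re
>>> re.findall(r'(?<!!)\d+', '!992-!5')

['92']

The negative lookahead/lookbehind blocks any match where the forbidden context is present.
`findall` yields the raw match text (1 of them) because the pattern has no groups.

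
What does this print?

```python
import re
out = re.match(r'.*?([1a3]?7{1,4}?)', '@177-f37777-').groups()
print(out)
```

The match spans [0:3] → '@17'.
Captured: group 1 = '17'.

('17',)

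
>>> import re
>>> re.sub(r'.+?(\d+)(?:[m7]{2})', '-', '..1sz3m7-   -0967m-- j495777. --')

This matches one or more of any character (lazy); then one or more of a digit (captured); then exactly 2 of one of [m7] (non-capturing group).
Matches: at [0:8] → '..1sz3m7'; at [8:18] → '-   -0967m'; at [18:28] → '-- j495777'.
Each match is replaced by '-'.

'---. --'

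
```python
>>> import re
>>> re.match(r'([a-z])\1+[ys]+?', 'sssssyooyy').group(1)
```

's'

`\1` is not a pattern — it's the concrete string captured by group 1, re-applied verbatim.
`re.match` won't scan ahead — the pattern has to work from the very first character.
The match spans [0:6] → 'sssssy'.
Captured: group 1 = 's'.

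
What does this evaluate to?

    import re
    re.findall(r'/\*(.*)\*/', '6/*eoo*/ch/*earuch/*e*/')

`findall` collects group 1 from the one match (1 total).

['eoo*/ch/*earuch/*e']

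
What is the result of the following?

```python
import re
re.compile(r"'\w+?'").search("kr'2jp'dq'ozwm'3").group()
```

"'2jp'"

The match spans [2:7] → "'2jp'".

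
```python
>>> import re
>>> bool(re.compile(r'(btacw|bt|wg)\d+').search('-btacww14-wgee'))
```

False

Unlike `match`, `search` isn't anchored — it looks for the pattern anywhere in the string.
Here nothing in the string fits, so the call returns None, and `bool(None)` is False.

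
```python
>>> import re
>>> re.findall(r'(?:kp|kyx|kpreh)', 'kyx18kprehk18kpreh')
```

['kyx', 'kp', 'kp']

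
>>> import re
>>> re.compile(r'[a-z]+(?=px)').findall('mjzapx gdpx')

The positive lookaround only admits positions where the adjacent text matches; those characters stay outside the span.
`findall` yields the raw match text (2 of them) because the pattern has no groups.

['mjza', 'gd']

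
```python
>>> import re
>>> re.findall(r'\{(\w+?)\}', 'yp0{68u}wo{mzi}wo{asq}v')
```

['68u', 'mzi', 'asq']

Because there's exactly one group, `findall` drops the full match and keeps group 1 from each hit.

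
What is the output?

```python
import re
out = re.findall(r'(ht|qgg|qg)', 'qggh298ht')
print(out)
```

Alternation tries branches left to right and keeps the first one that lets the overall match succeed at that position.
Matches: at [0:3] match 'qgg', group 1 = 'qgg'; at [7:9] match 'ht', group 1 = 'ht'.
`findall` collects group 1 from each match (2 total).

['qgg', 'ht']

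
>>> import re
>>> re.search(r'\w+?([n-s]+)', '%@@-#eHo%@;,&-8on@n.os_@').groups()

This matches one or more of a word character (lazy); then one or more of a character in [n-s] (captured).
Unlike `match`, `search` isn't anchored — it looks for the pattern anywhere in the string.
The match spans [5:8] → 'eHo'.
Captured: group 1 = 'o'.

('o',)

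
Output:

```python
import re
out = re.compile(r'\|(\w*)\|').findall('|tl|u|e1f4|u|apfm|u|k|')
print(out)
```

['tl', 'e1f4', 'apfm', 'k']

`findall` collects group 1 from each match (4 total).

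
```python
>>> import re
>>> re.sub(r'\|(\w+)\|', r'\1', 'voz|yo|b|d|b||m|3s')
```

'vozyobdb|m3s'

Matches: at [3:7] → '|yo|'; at [8:11] → '|d|'; at [13:16] → '|m|'.
`\1` in the replacement pulls in group 1's text for each match.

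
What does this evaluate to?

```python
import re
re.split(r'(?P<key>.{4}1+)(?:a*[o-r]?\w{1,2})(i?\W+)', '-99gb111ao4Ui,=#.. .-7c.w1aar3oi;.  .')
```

['-', '99gb111', 'i,=#.. .-', '', '7c.w1', 'i;.  .', '']

Pattern: exactly 4 of any character, then one or more of a literal '1' (captured as 'key'); then zero or more of a literal 'a', then optionally a character in [o-r], then 1 to 2 of a word character (non-capturing group); then optionally the literal 'i', then one or more of a non-word character (captured).
Matches to split on: at [1:21] → '99gb111ao4Ui,=#.. .-'; at [21:37] → '7c.w1aar3oi;.  .'.
With a capturing group present, the delimiter's captured portion is kept in the result list.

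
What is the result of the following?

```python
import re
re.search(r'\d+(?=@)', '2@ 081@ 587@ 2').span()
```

(0, 1)

Lookahead/lookbehind check context without consuming it, so the matched span excludes the asserted characters.
`re.search` tries every starting position until one works.
The match spans [0:1] → '2'.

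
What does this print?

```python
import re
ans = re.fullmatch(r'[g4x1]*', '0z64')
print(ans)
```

The pattern matches zero or more of one of [g4x1].
`re.fullmatch` requires the pattern to consume the entire string.
Here there's no way to consume every character, so the call returns None.

None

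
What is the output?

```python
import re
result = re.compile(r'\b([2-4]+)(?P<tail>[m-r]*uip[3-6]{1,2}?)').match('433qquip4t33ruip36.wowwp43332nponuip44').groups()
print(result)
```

The match spans [0:9] → '433qquip4'.
Captured: group 1 = '433', group 2 = 'qquip4'.

('433', 'qquip4')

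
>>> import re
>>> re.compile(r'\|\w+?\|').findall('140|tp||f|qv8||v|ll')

['|tp|', '|f|', '|v|']

With no groups in the pattern, `findall` gives back each whole match — 3 here.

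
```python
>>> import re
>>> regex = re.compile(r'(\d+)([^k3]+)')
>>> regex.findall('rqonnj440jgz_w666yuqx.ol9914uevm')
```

Pattern: one or more of a digit (captured); then one or more of any character except [k3] (captured).
Scanning left to right: at [6:32] match '440jgz_w666yuqx.ol9914uevm', groups = ('440', 'jgz_w666yuqx.ol9914uevm').
`findall` packs the 2 group values into a tuple for every match.

[('440', 'jgz_w666yuqx.ol9914uevm')]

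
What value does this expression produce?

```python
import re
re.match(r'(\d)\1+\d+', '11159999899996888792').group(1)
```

'1'

`\1` is not a pattern — it's the concrete string captured by group 1, re-applied verbatim.
`re.match` only tries the pattern at the start of the string.
The match spans [0:20] → '11159999899996888792'.
Captured: group 1 = '1'.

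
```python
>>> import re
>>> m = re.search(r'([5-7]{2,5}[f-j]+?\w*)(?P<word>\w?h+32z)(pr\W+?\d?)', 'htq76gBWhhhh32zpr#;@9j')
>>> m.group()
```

'76gBWhhhh32zpr#'

Lazy quantifiers expand one character at a time until the remainder of the pattern can match.
The match spans [3:18] → '76gBWhhhh32zpr#'.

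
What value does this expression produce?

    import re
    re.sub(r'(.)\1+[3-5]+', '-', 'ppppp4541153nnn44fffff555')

'----'

`\1` is not a pattern — it's the concrete string captured by group 1, re-applied verbatim.
Matches: at [0:8] → 'ppppp454'; at [8:12] → '1153'; at [12:17] → 'nnn44'; at [17:25] → 'fffff555'.
Every occurrence is swapped for '-'.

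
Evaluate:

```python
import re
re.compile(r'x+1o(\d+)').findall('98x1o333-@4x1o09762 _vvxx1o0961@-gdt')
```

Because there's exactly one group, `findall` drops the full match and keeps group 1 from each hit.

['333', '09762', '0961']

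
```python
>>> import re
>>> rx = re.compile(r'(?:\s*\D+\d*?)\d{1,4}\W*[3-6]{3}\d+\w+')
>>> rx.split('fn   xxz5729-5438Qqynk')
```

['', '']

This matches zero or more of whitespace, then one or more of a non-digit, then zero or more of a digit (lazy) (non-capturing group); then 1 to 4 of a digit, then zero or more of a non-word character, then exactly 3 of a character in [3-6]; then one or more of a digit, then one or more of a word character.
Matches to split on: at [0:22] → 'fn   xxz5729-5438Qqynk'.
Splitting on the pattern gives 2 pieces.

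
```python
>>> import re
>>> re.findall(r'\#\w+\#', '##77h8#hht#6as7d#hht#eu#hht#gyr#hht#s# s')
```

Walking the string: at [1:7] → '#77h8#'; at [10:17] → '#6as7d#'; at [20:24] → '#eu#'; at [27:32] → '#gyr#'; at [35:38] → '#s#'.
No capturing groups, so `findall` returns the 5 full match strings.

['#77h8#', '#6as7d#', '#eu#', '#gyr#', '#s#']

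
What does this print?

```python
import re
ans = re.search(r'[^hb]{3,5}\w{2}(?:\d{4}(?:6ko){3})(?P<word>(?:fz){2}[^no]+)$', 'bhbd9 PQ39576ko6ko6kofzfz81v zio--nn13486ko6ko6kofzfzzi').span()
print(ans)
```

This matches 3 to 5 of any character except [hb], then exactly 2 of a word character; then exactly 4 of a digit, then the literal '6ko' repeated 3 times (non-capturing group); then the literal 'fz' repeated 2 times, then one or more of any character except [no] (captured as 'word'); then anchored at the end.
Unlike `match`, `search` isn't anchored — it looks for the pattern anywhere in the string.
The match spans [29:55] → 'zio--nn13486ko6ko6kofzfzzi'.
Captured: group 1 = 'fzfzzi'.

(29, 55)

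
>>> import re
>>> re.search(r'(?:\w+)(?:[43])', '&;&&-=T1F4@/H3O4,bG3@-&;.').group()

'T1F4'

The match spans [6:10] → 'T1F4'.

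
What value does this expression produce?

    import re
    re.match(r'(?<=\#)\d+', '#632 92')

None

The positive lookaround only admits positions where the adjacent text matches; those characters stay outside the span.
`re.match` only tries the pattern at the start of the string.
Here the string doesn't start with a match, so the call returns None.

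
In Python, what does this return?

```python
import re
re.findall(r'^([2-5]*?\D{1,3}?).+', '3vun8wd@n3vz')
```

['3v']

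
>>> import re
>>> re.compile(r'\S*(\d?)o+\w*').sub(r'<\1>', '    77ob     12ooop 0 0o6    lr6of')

'    <>     <> 0 <>    <>'

The pattern matches zero or more of a non-whitespace character; then optionally a digit (captured); then one or more of the literal 'o', then zero or more of a word character.
The replacement refers to a captured group, so each match is rewritten using its own captured text.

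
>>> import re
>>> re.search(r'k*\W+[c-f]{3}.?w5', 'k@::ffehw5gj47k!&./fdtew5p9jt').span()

The match spans [0:10] → 'k@::ffehw5'.

(0, 10)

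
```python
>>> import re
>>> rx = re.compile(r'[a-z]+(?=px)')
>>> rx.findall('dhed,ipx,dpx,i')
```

The lookaround is zero-width — it requires the adjacent text to match without consuming it, so the asserted text isn't part of the match.
Walking the string: at [5:6] → 'i'; at [9:10] → 'd'.
No capturing groups, so `findall` returns the 2 full match strings.

['i', 'd']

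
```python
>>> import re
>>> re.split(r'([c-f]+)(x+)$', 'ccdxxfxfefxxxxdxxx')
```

['ccdxxfxfefxxxx', 'd', 'xxx', '']

This matches one or more of a character in [c-f] (captured); then one or more of a literal 'x' (captured); then anchored at the end.
Matches to split on: at [14:18] → 'dxxx'.
The group in the pattern means `split` returns the separators' captures alongside the pieces.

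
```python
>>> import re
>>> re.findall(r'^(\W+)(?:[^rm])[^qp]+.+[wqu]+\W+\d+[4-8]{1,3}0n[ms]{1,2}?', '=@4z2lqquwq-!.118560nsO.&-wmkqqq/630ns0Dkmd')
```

['=@']

This matches anchored at the start of the string; then one or more of a non-word character (captured); then any character except [rm] (non-capturing group); then one or more of any character except [qp], then one or more of any character, then one or more of one of [wqu]; then one or more of a non-word character, then one or more of a digit, then 1 to 3 of a character in [4-8]; then the literal '0n', then 1 to 2 of one of [ms] (lazy).
With a single group, `findall` returns only what that group captured — 1 item.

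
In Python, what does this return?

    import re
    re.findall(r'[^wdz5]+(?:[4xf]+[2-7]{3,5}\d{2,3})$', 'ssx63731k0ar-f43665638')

The pattern matches one or more of any character except [wdz5]; then one or more of one of [4xf], then 3 to 5 of a character in [2-7], then 2 to 3 of a digit (non-capturing group); then anchored at the end.
Scanning left to right: at [0:22] → 'ssx63731k0ar-f43665638'.
With no groups in the pattern, `findall` gives back each whole match — 1 here.

['ssx63731k0ar-f43665638']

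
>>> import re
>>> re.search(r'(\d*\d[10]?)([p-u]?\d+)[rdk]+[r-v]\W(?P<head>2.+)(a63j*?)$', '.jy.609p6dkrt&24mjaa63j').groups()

('609', 'p6', '24mja', 'a63j')

Pattern: zero or more of a digit, then a digit, then optionally one of [10] (captured); then optionally a character in [p-u], then one or more of a digit (captured); then one or more of one of [rdk], then a character in [r-v], then a non-word character; then the literal '2', then one or more of any character (captured as 'head'); then the literal 'a63', then zero or more of the literal 'j' (lazy) (captured); then anchored at the end.
`re.search` scans for the first position where the pattern succeeds.
The match spans [4:23] → '609p6dkrt&24mjaa63j'.
Captured: group 1 = '609', group 2 = 'p6', group 3 = '24mja', group 4 = 'a63j'.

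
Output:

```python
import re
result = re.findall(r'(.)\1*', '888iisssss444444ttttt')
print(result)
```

The backreference `\1` re-matches whatever the first group consumed, character for character.
`findall` collects group 1 from each match (5 total).

['8', 'i', 's', '4', 't']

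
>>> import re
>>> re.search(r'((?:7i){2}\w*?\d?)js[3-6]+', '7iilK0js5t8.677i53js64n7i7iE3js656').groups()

('7i7iE3',)

The match spans [23:34] → '7i7iE3js656'.
Captured: group 1 = '7i7iE3'.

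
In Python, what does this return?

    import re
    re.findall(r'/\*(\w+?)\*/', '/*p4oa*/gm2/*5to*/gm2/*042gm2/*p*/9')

['p4oa', '5to', 'p']

Walking the string: at [0:8] match '/*p4oa*/', group 1 = 'p4oa'; at [11:18] match '/*5to*/', group 1 = '5to'; at [29:34] match '/*p*/', group 1 = 'p'.
One capturing group, so `findall` returns just the captured substring from each match — 3 in all.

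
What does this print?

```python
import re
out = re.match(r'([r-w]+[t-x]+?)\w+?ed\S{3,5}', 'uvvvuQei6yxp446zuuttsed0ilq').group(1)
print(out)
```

uvvvu

This matches one or more of a character in [r-w], then one or more of a character in [t-x] (lazy) (captured); then one or more of a word character (lazy), then the literal 'ed', then 3 to 5 of a non-whitespace character.
`re.match` only tries the pattern at the start of the string.
The match spans [0:27] → 'uvvvuQei6yxp446zuuttsed0ilq'.
Captured: group 1 = 'uvvvu'.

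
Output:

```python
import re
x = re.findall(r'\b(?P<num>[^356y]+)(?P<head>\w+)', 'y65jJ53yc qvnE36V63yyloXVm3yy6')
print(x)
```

[(' qvnE', '36V63yyloXVm3yy6')]

Pattern: a word boundary (`\b`, zero-width); then one or more of any character except [356y] (captured as 'num'); then one or more of a word character (captured as 'head').
`findall` packs the 2 group values into a tuple for every match.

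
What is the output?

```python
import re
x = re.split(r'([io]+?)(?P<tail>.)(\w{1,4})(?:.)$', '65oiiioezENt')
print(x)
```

A non-greedy quantifier consumes as few characters as it can — just enough that the remainder of the pattern still matches from where it stops; whatever follows it matches normally.
The group in the pattern means `split` returns the separators' captures alongside the pieces.

['65', 'oiii', 'o', 'ezEN', '']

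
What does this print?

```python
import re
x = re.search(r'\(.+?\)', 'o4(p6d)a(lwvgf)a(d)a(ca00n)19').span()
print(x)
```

(2, 7)

A `+?`/`*?`/`{m,n}?` starts at its minimum and grows only as far as needed for what follows to match.
`re.search` scans for the first position where the pattern succeeds.
The match spans [2:7] → '(p6d)'.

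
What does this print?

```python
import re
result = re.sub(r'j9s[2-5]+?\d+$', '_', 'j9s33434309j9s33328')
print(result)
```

j9s33434309_

The pattern matches the literal 'j9s', then one or more of a character in [2-5] (lazy); then one or more of a digit; then anchored at the end.
Matches: at [11:19] → 'j9s33328'.
`sub` substitutes '_' at each match site.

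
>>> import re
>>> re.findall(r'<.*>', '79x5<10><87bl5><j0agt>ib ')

['<10><87bl5><j0agt>']

Matches: at [4:22] → '<10><87bl5><j0agt>'.
With no groups in the pattern, `findall` gives back each whole match — 1 here.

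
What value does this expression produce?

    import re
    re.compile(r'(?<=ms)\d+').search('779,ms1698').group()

'1698'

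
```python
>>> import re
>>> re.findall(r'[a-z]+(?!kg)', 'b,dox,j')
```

['b', 'dox', 'j']

`(?!…)`/`(?<!…)` only lets a position through if the neighbouring text does NOT match; no characters are consumed.
Matches: at [0:1] → 'b'; at [2:5] → 'dox'; at [6:7] → 'j'.
`findall` yields the raw match text (3 of them) because the pattern has no groups.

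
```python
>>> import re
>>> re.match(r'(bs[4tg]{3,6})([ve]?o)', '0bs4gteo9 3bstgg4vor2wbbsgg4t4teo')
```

None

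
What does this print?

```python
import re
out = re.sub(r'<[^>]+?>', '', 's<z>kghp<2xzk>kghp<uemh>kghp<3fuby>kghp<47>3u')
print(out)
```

skghpkghpkghpkghp3u

Matches: at [1:4] → '<z>'; at [8:14] → '<2xzk>'; at [18:24] → '<uemh>'; at [28:35] → '<3fuby>'; at [39:43] → '<47>'.
Every occurrence is swapped for ''.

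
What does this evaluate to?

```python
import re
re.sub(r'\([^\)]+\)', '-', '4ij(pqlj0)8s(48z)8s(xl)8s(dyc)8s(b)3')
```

Matches: at [3:10] → '(pqlj0)'; at [12:17] → '(48z)'; at [19:23] → '(xl)'; at [25:30] → '(dyc)'; at [32:35] → '(b)'.
Each match is replaced by '-'.

'4ij-8s-8s-8s-8s-3'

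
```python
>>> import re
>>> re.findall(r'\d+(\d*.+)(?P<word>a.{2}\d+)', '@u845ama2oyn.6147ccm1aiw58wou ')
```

With 2 capturing groups, `findall` returns a 2-tuple per match.

[('ama2oyn.6147ccm1', 'aiw58')]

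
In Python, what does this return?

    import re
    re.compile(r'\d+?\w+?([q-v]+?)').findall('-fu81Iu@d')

['u']

Because there's exactly one group, `findall` drops the full match and keeps group 1 from the one hit.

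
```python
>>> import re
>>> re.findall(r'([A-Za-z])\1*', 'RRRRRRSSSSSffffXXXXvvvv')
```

['R', 'S', 'f', 'X', 'v']

After group 1 captures some text, `\1` only succeeds where that same text appears again.
Walking the string: at [0:6] match 'RRRRRR', group 1 = 'R'; at [6:11] match 'SSSSS', group 1 = 'S'; at [11:15] match 'ffff', group 1 = 'f'; at [15:19] match 'XXXX', group 1 = 'X'; at [19:23] match 'vvvv', group 1 = 'v'.
`findall` collects group 1 from each match (5 total).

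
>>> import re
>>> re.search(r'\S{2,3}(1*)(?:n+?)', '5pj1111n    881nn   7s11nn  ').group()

The match spans [0:8] → '5pj1111n'.

'5pj1111n'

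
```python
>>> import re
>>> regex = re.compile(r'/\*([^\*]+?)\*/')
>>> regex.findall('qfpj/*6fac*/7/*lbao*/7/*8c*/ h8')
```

['6fac', 'lbao', '8c']

`findall` collects group 1 from each match (3 total).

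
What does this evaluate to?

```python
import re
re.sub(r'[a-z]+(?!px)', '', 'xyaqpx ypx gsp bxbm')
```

'   '

The negative lookahead/lookbehind blocks any match where the forbidden context is present.
`sub` substitutes '' at each match site.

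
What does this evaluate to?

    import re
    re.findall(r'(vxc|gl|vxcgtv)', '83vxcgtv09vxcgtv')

['vxc', 'vxc']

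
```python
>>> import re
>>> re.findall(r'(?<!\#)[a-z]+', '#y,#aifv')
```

['ifv']

`(?!…)`/`(?<!…)` only lets a position through if the neighbouring text does NOT match; no characters are consumed.
Matches: at [5:8] → 'ifv'.
No capturing groups, so `findall` returns the 1 full match string.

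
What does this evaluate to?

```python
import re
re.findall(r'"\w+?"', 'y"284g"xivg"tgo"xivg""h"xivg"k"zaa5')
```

['"284g"', '"tgo"', '"h"', '"k"']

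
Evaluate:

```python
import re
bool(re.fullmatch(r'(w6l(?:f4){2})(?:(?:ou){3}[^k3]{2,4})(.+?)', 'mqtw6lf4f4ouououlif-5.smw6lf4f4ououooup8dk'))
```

`re.fullmatch` requires the pattern to consume the entire string.
Here there's no way to consume every character, so the call returns None, and `bool(None)` is False.

False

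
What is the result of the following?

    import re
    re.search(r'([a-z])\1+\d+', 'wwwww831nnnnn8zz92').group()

'wwwww831'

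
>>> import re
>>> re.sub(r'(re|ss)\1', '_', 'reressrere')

'_ss_'

`\1` is not a pattern — it's the concrete string captured by group 1, re-applied verbatim.
Matches: at [0:4] → 'rere'; at [6:10] → 'rere'.
`sub` substitutes '_' at each match site.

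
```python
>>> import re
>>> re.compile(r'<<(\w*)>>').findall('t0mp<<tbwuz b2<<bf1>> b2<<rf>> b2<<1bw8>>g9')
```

['bf1', 'rf', '1bw8']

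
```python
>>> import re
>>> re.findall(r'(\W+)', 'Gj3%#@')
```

['%#@']

This matches one or more of a non-word character (captured).
Matches: at [3:6] match '%#@', group 1 = '%#@'.
Because there's exactly one group, `findall` drops the full match and keeps group 1 from the one hit.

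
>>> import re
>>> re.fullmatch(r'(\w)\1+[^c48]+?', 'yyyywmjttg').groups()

A backreference is literal: `\1` must see the identical characters the first group matched.
`re.fullmatch` requires the pattern to consume the entire string.
The match spans [0:10] → 'yyyywmjttg'.
Captured: group 1 = 'y'.

('y',)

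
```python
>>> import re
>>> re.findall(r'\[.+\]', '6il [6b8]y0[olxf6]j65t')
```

['[6b8]y0[olxf6]']

Matches: at [4:18] → '[6b8]y0[olxf6]'.
Since nothing is captured, `findall` lists the 1 matched substring directly.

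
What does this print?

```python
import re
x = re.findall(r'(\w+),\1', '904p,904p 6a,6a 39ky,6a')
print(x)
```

['904p', '6a']

`\1` is not a pattern — it's the concrete string captured by group 1, re-applied verbatim.
Matches: at [0:9] match '904p,904p', group 1 = '904p'; at [10:15] match '6a,6a', group 1 = '6a'.
With a single group, `findall` returns only what that group captured — 2 items.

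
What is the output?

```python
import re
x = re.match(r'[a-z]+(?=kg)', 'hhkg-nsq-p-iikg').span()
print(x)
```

(0, 2)

The positive lookaround only admits positions where the adjacent text matches; those characters stay outside the span.
`match` is anchored at position 0; if the pattern doesn't fit there, it returns None.
The match spans [0:2] → 'hh'.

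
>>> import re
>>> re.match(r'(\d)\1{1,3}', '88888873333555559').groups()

The match spans [0:4] → '8888'.
Captured: group 1 = '8'.

('8',)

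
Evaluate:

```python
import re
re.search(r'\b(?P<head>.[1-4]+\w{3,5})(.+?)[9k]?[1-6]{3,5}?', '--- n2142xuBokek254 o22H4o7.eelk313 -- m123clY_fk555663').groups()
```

('n2142xuBok', 'e')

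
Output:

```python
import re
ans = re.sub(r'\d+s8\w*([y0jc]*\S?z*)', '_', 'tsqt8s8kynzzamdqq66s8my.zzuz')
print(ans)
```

Pattern: one or more of a digit, then the literal 's8', then zero or more of a word character; then zero or more of one of [y0jc], then optionally a non-whitespace character, then zero or more of a literal 'z' (captured).
Each match is replaced by '_'.

tsqt_uz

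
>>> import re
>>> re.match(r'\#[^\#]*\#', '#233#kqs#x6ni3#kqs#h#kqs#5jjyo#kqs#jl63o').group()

'#233#'

`re.match` won't scan ahead — the pattern has to work from the very first character.
The match spans [0:5] → '#233#'.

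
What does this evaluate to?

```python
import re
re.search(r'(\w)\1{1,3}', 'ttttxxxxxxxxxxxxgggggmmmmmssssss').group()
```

'tttt'

`\1` is not a pattern — it's the concrete string captured by group 1, re-applied verbatim.
The match spans [0:4] → 'tttt'.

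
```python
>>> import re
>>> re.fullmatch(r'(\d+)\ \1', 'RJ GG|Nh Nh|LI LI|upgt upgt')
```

`\1` has to match the exact text group 1 already captured.
`re.fullmatch` requires the pattern to consume the entire string.
Here the string isn't matched end-to-end, so the call returns None.

None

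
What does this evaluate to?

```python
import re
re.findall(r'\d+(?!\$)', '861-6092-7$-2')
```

['861', '6092', '2']

A negative assertion filters positions out without eating any characters.
Matches: at [0:3] → '861'; at [4:8] → '6092'; at [12:13] → '2'.
With no groups in the pattern, `findall` gives back each whole match — 3 here.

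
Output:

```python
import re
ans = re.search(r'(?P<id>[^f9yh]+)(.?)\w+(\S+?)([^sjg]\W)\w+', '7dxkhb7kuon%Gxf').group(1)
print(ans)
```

7dxk

The match spans [0:15] → '7dxkhb7kuon%Gxf'.
Captured: group 1 = '7dxk', group 2 = 'h', group 3 = 'o', group 4 = 'n%'.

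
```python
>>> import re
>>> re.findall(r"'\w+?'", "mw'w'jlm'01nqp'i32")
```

["'w'", "'01nqp'"]

Walking the string: at [2:5] → "'w'"; at [8:15] → "'01nqp'".
Since nothing is captured, `findall` lists the 2 matched substrings directly.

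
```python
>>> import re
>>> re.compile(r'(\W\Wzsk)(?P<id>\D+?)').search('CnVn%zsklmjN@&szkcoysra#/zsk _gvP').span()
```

(23, 29)

Lazy quantifiers expand one character at a time until the remainder of the pattern can match.
The match spans [23:29] → '#/zsk '.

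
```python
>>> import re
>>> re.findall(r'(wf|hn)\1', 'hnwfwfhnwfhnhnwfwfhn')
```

`\1` has to match the exact text group 1 already captured.
One capturing group, so `findall` returns just the captured substring from each match — 3 in all.

['wf', 'hn', 'wf']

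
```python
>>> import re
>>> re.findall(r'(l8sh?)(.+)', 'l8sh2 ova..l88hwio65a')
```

Pattern: the literal 'l8s', then optionally a literal 'h' (captured); then one or more of any character (captured).
Scanning left to right: at [0:21] match 'l8sh2 ova..l88hwio65a', groups = ('l8sh', '2 ova..l88hwio65a').
With 2 capturing groups, `findall` returns a 2-tuple per match.

[('l8sh', '2 ova..l88hwio65a')]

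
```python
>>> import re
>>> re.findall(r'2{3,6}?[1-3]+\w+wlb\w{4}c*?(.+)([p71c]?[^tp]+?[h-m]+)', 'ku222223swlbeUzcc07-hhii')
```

`findall` packs the 2 group values into a tuple for every match.

[('c07-hh', 'ii')]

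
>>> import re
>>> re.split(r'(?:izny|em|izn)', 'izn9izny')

['', '9', '']

Alternation tries branches left to right and keeps the first one that lets the overall match succeed at that position.
Each match becomes a cut point; 3 segments remain.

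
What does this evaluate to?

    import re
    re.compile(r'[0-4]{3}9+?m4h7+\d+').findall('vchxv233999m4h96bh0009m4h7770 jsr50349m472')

This matches exactly 3 of a character in [0-4], then one or more of the literal '9' (lazy), then the literal 'm4h'; then one or more of a literal '7'; then one or more of a digit.
Matches: at [18:29] → '0009m4h7770'.
Since nothing is captured, `findall` lists the 1 matched substring directly.

['0009m4h7770']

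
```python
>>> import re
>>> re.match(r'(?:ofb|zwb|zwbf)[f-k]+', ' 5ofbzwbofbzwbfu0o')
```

None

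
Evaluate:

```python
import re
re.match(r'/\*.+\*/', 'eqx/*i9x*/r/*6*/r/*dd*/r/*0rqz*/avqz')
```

`match` is anchored at position 0; if the pattern doesn't fit there, it returns None.
Here the pattern fails at index 0, so the call returns None.

None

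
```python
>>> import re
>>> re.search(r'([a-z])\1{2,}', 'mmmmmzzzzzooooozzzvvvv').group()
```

'mmmmm'

`\1` is not a pattern — it's the concrete string captured by group 1, re-applied verbatim.
`re.search` tries every starting position until one works.
The match spans [0:5] → 'mmmmm'.
Captured: group 1 = 'm'.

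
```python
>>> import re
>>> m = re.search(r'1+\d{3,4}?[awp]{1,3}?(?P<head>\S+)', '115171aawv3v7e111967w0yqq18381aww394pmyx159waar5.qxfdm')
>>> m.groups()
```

This matches one or more of the literal '1', then 3 to 4 of a digit (lazy), then 1 to 3 of one of [awp] (lazy); then one or more of a non-whitespace character (captured as 'head').
A `+?`/`*?`/`{m,n}?` starts at its minimum and grows only as far as needed for what follows to match.
`re.search` scans for the first position where the pattern succeeds.
The match spans [0:54] → '115171aawv3v7e111967w0yqq18381aww394pmyx159waar5.qxfdm'.
Captured: group 1 = 'awv3v7e111967w0yqq18381aww394pmyx159waar5.qxfdm'.

('awv3v7e111967w0yqq18381aww394pmyx159waar5.qxfdm',)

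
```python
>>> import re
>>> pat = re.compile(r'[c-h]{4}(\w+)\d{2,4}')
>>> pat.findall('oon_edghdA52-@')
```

['dA']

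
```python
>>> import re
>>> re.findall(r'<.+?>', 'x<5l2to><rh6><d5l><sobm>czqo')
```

['<5l2to>', '<rh6>', '<d5l>', '<sobm>']

Because the quantifier is non-greedy, it stops expanding at the earliest point where the rest of the pattern can succeed.
Walking the string: at [1:8] → '<5l2to>'; at [8:13] → '<rh6>'; at [13:18] → '<d5l>'; at [18:24] → '<sobm>'.
Since nothing is captured, `findall` lists the 4 matched substrings directly.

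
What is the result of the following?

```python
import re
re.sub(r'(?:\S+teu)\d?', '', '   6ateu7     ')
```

The pattern matches one or more of a non-whitespace character, then the literal 'teu' (non-capturing group); then optionally a digit.
Matches: at [3:9] → '6ateu7'.
Every occurrence is swapped for ''.

'        '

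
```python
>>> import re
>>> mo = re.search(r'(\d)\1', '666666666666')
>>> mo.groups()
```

('6',)

`\1` is not a pattern — it's the concrete string captured by group 1, re-applied verbatim.
`search` walks the string left to right and returns the first match it finds.
The match spans [0:2] → '66'.
Captured: group 1 = '6'.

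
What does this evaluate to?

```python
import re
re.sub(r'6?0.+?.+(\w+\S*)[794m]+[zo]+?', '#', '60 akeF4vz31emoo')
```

'#o'

The pattern matches optionally a literal '6', then the literal '0', then one or more of any character (lazy); then one or more of any character; then one or more of a word character, then zero or more of a non-whitespace character (captured); then one or more of one of [794m]; then one or more of one of [zo] (lazy).
The `?` after the quantifier makes it lazy — it takes as little as possible before letting the rest of the pattern try.
Matches: at [0:15] → '60 akeF4vz31emo'.
`sub` substitutes '#' at each match site.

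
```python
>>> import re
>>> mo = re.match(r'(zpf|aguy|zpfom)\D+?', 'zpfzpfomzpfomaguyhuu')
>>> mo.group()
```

`match` is anchored at position 0; if the pattern doesn't fit there, it returns None.
The match spans [0:4] → 'zpfz'.

'zpfz'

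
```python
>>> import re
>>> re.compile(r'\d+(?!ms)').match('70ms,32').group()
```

'7'

`(?!…)`/`(?<!…)` only lets a position through if the neighbouring text does NOT match; no characters are consumed.
With `match`, the pattern is implicitly anchored at the beginning.
The match spans [0:1] → '7'.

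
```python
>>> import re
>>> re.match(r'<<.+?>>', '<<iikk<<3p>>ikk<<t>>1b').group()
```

'<<iikk<<3p>>'

`re.match` won't scan ahead — the pattern has to work from the very first character.
The match spans [0:12] → '<<iikk<<3p>>'.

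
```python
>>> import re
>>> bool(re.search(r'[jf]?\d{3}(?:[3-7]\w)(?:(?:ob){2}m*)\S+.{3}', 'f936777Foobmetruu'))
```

False

Here no position works, so the call returns None, and `bool(None)` is False.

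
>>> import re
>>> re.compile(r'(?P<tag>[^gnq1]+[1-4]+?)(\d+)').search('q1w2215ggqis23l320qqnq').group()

The pattern matches one or more of any character except [gnq1], then one or more of a character in [1-4] (lazy) (captured as 'tag'); then one or more of a digit (captured).
`re.search` scans for the first position where the pattern succeeds.
The match spans [2:7] → 'w2215'.
Captured: group 1 = 'w221', group 2 = '5'.

'w2215'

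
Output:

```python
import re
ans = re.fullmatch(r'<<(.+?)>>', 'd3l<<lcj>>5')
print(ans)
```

None

`fullmatch` succeeds only if the pattern covers the string from start to end.
Here the pattern can't cover the whole string, so the call returns None.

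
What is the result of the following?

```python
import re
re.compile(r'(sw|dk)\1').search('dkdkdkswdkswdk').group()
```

'dkdk'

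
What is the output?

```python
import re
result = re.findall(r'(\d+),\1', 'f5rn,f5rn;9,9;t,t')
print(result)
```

['9']

After group 1 captures some text, `\1` only succeeds where that same text appears again.
One capturing group, so `findall` returns just the captured substring from the one match — 1 in all.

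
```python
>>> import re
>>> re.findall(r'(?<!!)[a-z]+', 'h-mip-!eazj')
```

['h', 'mip', 'azj']

Because the assertion is negative and zero-width, positions next to the forbidden text are skipped.
Since nothing is captured, `findall` lists the 3 matched substrings directly.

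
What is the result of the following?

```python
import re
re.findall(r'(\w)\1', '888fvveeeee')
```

A backreference is literal: `\1` must see the identical characters the first group matched.
`findall` collects group 1 from each match (4 total).

['8', 'v', 'e', 'e']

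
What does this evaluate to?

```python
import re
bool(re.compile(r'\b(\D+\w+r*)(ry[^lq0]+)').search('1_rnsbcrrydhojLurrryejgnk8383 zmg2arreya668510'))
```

The pattern matches a word boundary (`\b`, zero-width); then one or more of a non-digit, then one or more of a word character, then zero or more of the literal 'r' (captured); then the literal 'ry', then one or more of any character except [lq0] (captured).
Unlike `match`, `search` isn't anchored — it looks for the pattern anywhere in the string.
Here no position works, so the call returns None, and `bool(None)` is False.

False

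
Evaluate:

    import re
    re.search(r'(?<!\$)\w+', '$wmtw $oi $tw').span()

The negative lookaround is zero-width — it rules out positions where the adjacent text would match, without consuming anything.
`search` walks the string left to right and returns the first match it finds.
The match spans [2:5] → 'mtw'.

(2, 5)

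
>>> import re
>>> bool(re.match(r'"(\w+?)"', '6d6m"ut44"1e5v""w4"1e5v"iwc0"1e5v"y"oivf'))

False

`re.match` won't scan ahead — the pattern has to work from the very first character.
Here position 0 doesn't satisfy it, so the call returns None, and `bool(None)` is False.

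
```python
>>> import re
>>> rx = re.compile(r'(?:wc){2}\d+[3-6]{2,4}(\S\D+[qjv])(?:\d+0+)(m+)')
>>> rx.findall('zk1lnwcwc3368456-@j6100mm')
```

[('-@j', 'mm')]

Pattern: the literal 'wc' repeated 2 times, then one or more of a digit, then 2 to 4 of a character in [3-6]; then a non-whitespace character, then one or more of a non-digit, then one of [qjv] (captured); then one or more of a digit, then one or more of a literal '0' (non-capturing group); then one or more of a literal 'm' (captured).
Matches: at [5:25] match 'wcwc3368456-@j6100mm', groups = ('-@j', 'mm').
2 groups means the one result is a tuple of 2 captured strings — 1 here.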